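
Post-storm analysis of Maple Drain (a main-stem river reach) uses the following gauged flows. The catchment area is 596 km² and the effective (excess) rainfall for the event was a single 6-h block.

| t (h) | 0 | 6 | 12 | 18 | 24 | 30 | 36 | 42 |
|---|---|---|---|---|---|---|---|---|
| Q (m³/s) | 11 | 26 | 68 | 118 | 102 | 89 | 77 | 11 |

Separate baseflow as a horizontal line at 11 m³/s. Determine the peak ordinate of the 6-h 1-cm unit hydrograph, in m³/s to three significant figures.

U_p ≈ 71.3 m³/s

Direct runoff: 0.0, 15.0, 57.0, 107.0, 91.0, 78.0, 66.0, 0.0 m³/s; ΣQ_DR = 414.0 m³/s, peak = 107.0 m³/s.
Runoff depth d = ΣQ_DR·Δt / A = 414.0 × 21600 / (596 km²) = 15.00 mm.
The 1-cm UH is the DRH scaled by (10 mm)/d, so U_p = 107.0 × 10/15.00 = 71.3 m³/s.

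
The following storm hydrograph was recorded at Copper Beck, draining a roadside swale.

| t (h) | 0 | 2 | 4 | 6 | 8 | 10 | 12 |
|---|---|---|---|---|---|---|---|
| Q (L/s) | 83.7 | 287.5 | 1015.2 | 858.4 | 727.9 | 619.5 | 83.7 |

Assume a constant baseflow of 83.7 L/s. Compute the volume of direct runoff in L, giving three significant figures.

V ≈ 2.22 × 10^7 L

Direct-runoff ordinates (Q − Q_b): 0.0, 203.8, 931.5, 774.7, 644.2, 535.8, 0.0 L/s.
ΣQ_DR = 3090 L/s.
With Δt = 2 h = 7200 s, V = ΣQ_DR · Δt = 3090 × 7200 = 2.22 × 10^7 L.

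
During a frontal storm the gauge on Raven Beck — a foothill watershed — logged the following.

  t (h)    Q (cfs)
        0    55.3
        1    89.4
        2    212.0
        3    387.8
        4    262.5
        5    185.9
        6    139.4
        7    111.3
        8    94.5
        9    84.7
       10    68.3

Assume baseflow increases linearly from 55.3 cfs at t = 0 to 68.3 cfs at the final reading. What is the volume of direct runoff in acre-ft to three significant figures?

V ≈ 83.6 acre-ft

Direct-runoff ordinates (Q − Q_b): 0.00, 32.80, 154.10, 328.60, 202.00, 124.10, 76.30, 46.90, 28.80, 17.70, 0.00 cfs.
ΣQ_DR = 1011 cfs.
With Δt = 1 h = 3600 s, V = ΣQ_DR · Δt = 1011 × 3600 = 3.64 × 10^6 ft³ = 83.6 acre-ft.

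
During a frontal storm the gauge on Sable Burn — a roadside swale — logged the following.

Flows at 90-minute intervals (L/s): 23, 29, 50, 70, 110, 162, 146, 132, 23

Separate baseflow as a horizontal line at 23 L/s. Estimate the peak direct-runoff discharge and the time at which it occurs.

Subtracting baseflow gives direct-runoff ordinates: 0.0, 6.0, 27.0, 47.0, 87.0, 139.0, 123.0, 109.0, 0.0 L/s.
The maximum is 139.0 L/s, occurring at the reading for t = 7.5 h.

Q_p = 139.0 L/s at t = 7.5 h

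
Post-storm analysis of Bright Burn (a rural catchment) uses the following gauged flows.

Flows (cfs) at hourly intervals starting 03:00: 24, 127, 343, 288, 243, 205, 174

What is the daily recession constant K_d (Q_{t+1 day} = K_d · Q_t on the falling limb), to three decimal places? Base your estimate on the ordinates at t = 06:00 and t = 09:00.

K_d ≈ 0.018

Between t = 06:00 and t = 09:00 the flow falls from 288 to 174 cfs over 3×1 h = 3 h.
Per-interval ratio K = (174/288)^(1/3) = 0.8454; K_d = K^(24/1) = 0.018.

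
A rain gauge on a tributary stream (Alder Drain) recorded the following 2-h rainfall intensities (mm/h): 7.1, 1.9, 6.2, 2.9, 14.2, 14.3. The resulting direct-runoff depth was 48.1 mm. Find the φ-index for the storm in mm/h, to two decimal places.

Only the 4 blocks with intensity above φ contribute runoff: 7.1, 6.2, 14.2, 14.3 mm/h.
Σ(I−φ)·Δt = d  ⇒  (7.1+6.2+14.2+14.3 − 4φ)·2 = 48.1
φ = (41.80 − 48.1/2) / 4 = 4.44 mm/h.

φ ≈ 4.44 mm/h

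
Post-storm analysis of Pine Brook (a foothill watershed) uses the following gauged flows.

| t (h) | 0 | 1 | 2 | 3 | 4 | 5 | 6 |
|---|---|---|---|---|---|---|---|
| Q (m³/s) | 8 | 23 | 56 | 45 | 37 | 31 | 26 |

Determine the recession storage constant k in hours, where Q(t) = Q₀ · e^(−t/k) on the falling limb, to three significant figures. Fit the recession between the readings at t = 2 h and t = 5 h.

k ≈ 5.07 h

On the falling limb, Q drops from 56 to 31 m³/s between t = 2 h and t = 5 h (Δt = 3 h).
k = −Δt / ln(Q₂/Q₁) = −3 / ln(31/56) = 5.07 h.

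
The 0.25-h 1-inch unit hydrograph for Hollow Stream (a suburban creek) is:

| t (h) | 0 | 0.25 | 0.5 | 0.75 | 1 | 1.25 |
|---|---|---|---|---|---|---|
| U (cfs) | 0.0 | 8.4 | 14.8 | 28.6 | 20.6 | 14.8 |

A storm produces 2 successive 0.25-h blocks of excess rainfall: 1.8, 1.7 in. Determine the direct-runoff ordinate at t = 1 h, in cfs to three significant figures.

By discrete convolution, Q_j = Σ (P_i / 1 in) · U_{j−i}.
At t = 1 h (j=4): Q = (1.8/1)·20.6 + (1.7/1)·28.6 = 85.7 cfs.

Q ≈ 85.7 cfs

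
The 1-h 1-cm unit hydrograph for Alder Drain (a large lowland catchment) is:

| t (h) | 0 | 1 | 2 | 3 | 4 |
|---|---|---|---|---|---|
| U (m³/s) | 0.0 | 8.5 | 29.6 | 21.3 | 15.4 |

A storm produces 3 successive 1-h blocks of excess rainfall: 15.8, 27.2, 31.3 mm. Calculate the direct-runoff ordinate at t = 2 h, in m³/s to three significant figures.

Q ≈ 69.9 m³/s

By discrete convolution, Q_j = Σ (P_i / 10 mm) · U_{j−i}.
At t = 2 h (j=2): Q = (15.8/10)·29.6 + (27.2/10)·8.5 + (31.3/10)·0.0 = 69.9 m³/s.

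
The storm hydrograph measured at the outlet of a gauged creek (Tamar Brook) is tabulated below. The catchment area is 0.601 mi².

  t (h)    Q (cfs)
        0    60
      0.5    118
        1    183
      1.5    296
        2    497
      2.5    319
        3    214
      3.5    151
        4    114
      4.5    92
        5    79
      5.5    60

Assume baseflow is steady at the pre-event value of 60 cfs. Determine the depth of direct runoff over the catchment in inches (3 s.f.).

d ≈ 1.89 in

Direct runoff: 0.0, 58.0, 123.0, 236.0, 437.0, 259.0, 154.0, 91.0, 54.0, 32.0, 19.0, 0.0 cfs; ΣQ_DR = 1463 cfs.
V = ΣQ_DR · Δt = 1463 × 1800 s = 2.633 × 10^6 ft³.
Over A = 0.601 mi², depth = V / A = 1.89 in.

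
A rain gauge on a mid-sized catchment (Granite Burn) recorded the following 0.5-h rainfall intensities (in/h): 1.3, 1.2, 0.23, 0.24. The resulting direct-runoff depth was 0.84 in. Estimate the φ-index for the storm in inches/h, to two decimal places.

φ ≈ 0.41 in/h

Only the 2 blocks with intensity above φ contribute runoff: 1.3, 1.2 in/h.
Σ(I−φ)·Δt = d  ⇒  (1.3+1.2 − 2φ)·0.5 = 0.84
φ = (2.500 − 0.84/0.5) / 2 = 0.41 in/h.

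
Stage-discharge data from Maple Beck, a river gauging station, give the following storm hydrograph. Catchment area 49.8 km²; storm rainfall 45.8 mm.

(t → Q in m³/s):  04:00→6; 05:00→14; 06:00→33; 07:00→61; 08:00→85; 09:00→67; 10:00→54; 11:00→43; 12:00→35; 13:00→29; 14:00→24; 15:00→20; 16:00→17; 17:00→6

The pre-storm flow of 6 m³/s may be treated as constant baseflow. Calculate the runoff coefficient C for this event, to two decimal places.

C ≈ 0.65

ΣQ_DR = 410.0 m³/s; V = ΣQ_DR·Δt = 1.476 × 10^6 m³.
Runoff depth d = V / A = 29.64 mm.
C = d / P = 29.64 / 45.8 = 0.65.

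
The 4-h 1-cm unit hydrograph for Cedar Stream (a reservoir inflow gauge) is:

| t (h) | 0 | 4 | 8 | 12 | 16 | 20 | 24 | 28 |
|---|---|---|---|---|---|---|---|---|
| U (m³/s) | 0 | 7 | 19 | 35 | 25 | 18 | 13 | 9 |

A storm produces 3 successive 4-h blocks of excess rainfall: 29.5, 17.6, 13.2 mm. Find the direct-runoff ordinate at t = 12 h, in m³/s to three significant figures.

By discrete convolution, Q_j = Σ (P_i / 10 mm) · U_{j−i}.
At t = 12 h (j=3): Q = (29.5/10)·35 + (17.6/10)·19 + (13.2/10)·7 = 146 m³/s.

Q ≈ 146 m³/s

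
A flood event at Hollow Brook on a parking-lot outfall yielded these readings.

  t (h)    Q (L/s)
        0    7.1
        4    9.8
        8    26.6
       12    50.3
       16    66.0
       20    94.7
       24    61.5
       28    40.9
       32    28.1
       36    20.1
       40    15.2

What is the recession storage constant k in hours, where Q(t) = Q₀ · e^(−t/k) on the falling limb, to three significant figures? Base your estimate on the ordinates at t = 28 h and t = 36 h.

k ≈ 11.3 h

On the falling limb, Q drops from 40.9 to 20.1 L/s between t = 28 h and t = 36 h (Δt = 8 h).
k = −Δt / ln(Q₂/Q₁) = −8 / ln(20.1/40.9) = 11.3 h.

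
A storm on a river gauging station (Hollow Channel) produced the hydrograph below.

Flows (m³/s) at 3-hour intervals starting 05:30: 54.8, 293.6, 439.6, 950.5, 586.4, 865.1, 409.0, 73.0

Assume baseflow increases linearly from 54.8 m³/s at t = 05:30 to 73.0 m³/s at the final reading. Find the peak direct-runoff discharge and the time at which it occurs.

Q_p = 887.90 m³/s at t = 14:30

Subtracting baseflow gives direct-runoff ordinates: 0.00, 236.20, 379.60, 887.90, 521.20, 797.30, 338.60, 0.00 m³/s.
The maximum is 887.90 m³/s, occurring at the reading for t = 14:30.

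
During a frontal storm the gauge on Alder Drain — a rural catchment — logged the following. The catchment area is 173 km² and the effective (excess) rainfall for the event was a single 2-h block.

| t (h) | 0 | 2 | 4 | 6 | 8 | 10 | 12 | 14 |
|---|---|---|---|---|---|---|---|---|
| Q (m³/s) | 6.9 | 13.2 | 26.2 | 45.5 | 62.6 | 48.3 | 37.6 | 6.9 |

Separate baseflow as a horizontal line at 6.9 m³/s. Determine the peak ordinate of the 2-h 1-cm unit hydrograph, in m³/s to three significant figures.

Direct runoff: 0.0, 6.3, 19.3, 38.6, 55.7, 41.4, 30.7, 0.0 m³/s; ΣQ_DR = 192.0 m³/s, peak = 55.7 m³/s.
Runoff depth d = ΣQ_DR·Δt / A = 192.0 × 7200 / (173 km²) = 7.991 mm.
The 1-cm UH is the DRH scaled by (10 mm)/d, so U_p = 55.7 × 10/7.991 = 69.7 m³/s.

U_p ≈ 69.7 m³/s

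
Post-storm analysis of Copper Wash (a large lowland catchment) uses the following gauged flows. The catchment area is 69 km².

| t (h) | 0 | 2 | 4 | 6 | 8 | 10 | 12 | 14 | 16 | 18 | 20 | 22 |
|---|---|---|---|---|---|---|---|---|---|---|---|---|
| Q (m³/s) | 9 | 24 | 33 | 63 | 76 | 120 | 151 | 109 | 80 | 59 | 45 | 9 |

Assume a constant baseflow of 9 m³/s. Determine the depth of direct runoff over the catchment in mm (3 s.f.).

Direct runoff: 0.0, 15.0, 24.0, 54.0, 67.0, 111.0, 142.0, 100.0, 71.0, 50.0, 36.0, 0.0 m³/s; ΣQ_DR = 670.0 m³/s.
V = ΣQ_DR · Δt = 670.0 × 7200 s = 4.824 × 10^6 m³.
Over A = 69 km², depth = V / A = 69.9 mm.

d ≈ 69.9 mm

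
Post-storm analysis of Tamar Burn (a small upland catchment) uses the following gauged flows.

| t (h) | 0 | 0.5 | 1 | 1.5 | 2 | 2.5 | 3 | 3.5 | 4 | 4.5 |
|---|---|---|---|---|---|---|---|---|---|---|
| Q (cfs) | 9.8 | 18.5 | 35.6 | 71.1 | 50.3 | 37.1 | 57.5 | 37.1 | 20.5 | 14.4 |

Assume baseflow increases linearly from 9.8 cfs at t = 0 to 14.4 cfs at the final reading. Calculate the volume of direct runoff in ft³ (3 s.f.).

V ≈ 4.16 × 10^5 ft³

Direct-runoff ordinates (Q − Q_b): 0.00, 8.19, 24.78, 59.77, 38.46, 24.74, 44.63, 23.72, 6.61, 0.00 cfs.
ΣQ_DR = 230.9 cfs.
With Δt = 0.5 h = 1800 s, V = ΣQ_DR · Δt = 230.9 × 1800 = 4.16 × 10^5 ft³.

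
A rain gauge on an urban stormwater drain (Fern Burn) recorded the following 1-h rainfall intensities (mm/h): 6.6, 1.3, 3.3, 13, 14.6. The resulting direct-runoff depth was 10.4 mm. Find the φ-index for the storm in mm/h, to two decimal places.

φ ≈ 8.60 mm/h

Only the 2 blocks with intensity above φ contribute runoff: 13, 14.6 mm/h.
Σ(I−φ)·Δt = d  ⇒  (13+14.6 − 2φ)·1 = 10.4
φ = (27.60 − 10.4/1) / 2 = 8.60 mm/h.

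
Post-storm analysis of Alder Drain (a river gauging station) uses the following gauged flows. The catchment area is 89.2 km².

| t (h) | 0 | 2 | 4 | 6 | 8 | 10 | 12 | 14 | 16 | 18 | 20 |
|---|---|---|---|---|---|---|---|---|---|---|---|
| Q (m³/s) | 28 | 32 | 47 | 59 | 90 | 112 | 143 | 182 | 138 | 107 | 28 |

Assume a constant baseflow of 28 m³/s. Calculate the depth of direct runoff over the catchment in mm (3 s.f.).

Direct runoff: 0.0, 4.0, 19.0, 31.0, 62.0, 84.0, 115.0, 154.0, 110.0, 79.0, 0.0 m³/s; ΣQ_DR = 658.0 m³/s.
V = ΣQ_DR · Δt = 658.0 × 7200 s = 4.738 × 10^6 m³.
Over A = 89.2 km², depth = V / A = 53.1 mm.

d ≈ 53.1 mm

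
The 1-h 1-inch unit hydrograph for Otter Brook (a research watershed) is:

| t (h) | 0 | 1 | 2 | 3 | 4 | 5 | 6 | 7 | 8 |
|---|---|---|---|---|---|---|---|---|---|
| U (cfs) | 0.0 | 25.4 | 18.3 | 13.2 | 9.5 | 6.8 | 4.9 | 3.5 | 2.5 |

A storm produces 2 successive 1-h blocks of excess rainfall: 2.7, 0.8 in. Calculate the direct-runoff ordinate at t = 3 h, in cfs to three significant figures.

Q ≈ 50.3 cfs

By discrete convolution, Q_j = Σ (P_i / 1 in) · U_{j−i}.
At t = 3 h (j=3): Q = (2.7/1)·13.2 + (0.8/1)·18.3 = 50.3 cfs.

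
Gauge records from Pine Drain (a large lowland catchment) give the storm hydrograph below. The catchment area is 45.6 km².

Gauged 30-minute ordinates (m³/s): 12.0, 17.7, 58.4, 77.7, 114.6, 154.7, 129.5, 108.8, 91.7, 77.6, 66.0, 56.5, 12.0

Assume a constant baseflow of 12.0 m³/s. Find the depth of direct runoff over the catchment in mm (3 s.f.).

d ≈ 32.4 mm

Direct runoff: 0.0, 5.7, 46.4, 65.7, 102.6, 142.7, 117.5, 96.8, 79.7, 65.6, 54.0, 44.5, 0.0 m³/s; ΣQ_DR = 821.2 m³/s.
V = ΣQ_DR · Δt = 821.2 × 1800 s = 1.478 × 10^6 m³.
Over A = 45.6 km², depth = V / A = 32.4 mm.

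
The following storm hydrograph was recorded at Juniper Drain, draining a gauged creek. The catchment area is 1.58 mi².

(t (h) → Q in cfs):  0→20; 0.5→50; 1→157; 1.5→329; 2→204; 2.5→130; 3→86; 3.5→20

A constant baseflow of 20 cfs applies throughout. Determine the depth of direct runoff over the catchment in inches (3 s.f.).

d ≈ 0.410 in

Direct runoff: 0.0, 30.0, 137.0, 309.0, 184.0, 110.0, 66.0, 0.0 cfs; ΣQ_DR = 836.0 cfs.
V = ΣQ_DR · Δt = 836.0 × 1800 s = 1.505 × 10^6 ft³.
Over A = 1.58 mi², depth = V / A = 0.410 in.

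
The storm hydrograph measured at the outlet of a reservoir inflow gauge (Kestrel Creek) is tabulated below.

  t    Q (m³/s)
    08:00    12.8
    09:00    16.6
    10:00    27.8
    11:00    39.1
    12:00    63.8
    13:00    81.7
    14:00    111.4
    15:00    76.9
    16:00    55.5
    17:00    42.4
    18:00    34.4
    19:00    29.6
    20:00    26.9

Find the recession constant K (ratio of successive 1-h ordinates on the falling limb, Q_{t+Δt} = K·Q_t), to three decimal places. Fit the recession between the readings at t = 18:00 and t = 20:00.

K ≈ 0.884

Using the recession-limb readings at t = 18:00 and t = 20:00: Q falls from 34.4 to 26.9 m³/s over 2 intervals.
K = (Q₂/Q₁)^(1/2) = (26.9/34.4)^(1/2) = 0.884.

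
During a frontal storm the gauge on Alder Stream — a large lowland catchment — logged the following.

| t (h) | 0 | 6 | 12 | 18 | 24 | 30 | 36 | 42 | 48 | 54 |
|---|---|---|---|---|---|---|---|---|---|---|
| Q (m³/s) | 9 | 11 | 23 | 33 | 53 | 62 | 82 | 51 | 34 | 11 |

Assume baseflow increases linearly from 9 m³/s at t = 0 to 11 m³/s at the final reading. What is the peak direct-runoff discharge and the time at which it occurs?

Q_p = 71.67 m³/s at t = 36 h

Subtracting baseflow gives direct-runoff ordinates: 0.00, 1.78, 13.56, 23.33, 43.11, 51.89, 71.67, 40.44, 23.22, 0.00 m³/s.
The maximum is 71.67 m³/s, occurring at the reading for t = 36 h.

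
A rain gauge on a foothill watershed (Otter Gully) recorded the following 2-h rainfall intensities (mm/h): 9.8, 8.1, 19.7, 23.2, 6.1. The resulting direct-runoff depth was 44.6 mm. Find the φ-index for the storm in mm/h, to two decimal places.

φ ≈ 10.30 mm/h

Only the 2 blocks with intensity above φ contribute runoff: 19.7, 23.2 mm/h.
Σ(I−φ)·Δt = d  ⇒  (19.7+23.2 − 2φ)·2 = 44.6
φ = (42.90 − 44.6/2) / 2 = 10.30 mm/h.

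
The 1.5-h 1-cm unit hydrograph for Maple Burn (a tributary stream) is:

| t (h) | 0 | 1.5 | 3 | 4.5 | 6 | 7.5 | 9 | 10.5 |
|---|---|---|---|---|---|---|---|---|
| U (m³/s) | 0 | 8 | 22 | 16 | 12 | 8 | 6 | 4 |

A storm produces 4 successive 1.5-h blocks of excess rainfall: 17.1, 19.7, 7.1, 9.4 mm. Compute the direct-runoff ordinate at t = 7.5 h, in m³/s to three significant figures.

Q ≈ 69.4 m³/s

By discrete convolution, Q_j = Σ (P_i / 10 mm) · U_{j−i}.
At t = 7.5 h (j=5): Q = (17.1/10)·8 + (19.7/10)·12 + (7.1/10)·16 + (9.4/10)·22 = 69.4 m³/s.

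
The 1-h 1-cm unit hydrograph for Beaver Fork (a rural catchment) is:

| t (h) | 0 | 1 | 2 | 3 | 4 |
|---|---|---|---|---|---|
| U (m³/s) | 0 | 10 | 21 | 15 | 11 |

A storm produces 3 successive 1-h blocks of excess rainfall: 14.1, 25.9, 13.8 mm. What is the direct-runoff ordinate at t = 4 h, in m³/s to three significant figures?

Q ≈ 83.3 m³/s

By discrete convolution, Q_j = Σ (P_i / 10 mm) · U_{j−i}.
At t = 4 h (j=4): Q = (14.1/10)·11 + (25.9/10)·15 + (13.8/10)·21 = 83.3 m³/s.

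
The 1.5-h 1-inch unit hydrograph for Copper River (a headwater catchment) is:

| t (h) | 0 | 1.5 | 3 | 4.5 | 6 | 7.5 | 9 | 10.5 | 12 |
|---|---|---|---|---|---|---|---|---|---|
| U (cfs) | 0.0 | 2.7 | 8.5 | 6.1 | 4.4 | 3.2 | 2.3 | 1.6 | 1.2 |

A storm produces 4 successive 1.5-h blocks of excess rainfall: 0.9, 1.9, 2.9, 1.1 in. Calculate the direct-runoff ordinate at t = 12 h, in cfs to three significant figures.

By discrete convolution, Q_j = Σ (P_i / 1 in) · U_{j−i}.
At t = 12 h (j=8): Q = (0.9/1)·1.2 + (1.9/1)·1.6 + (2.9/1)·2.3 + (1.1/1)·3.2 = 14.3 cfs.

Q ≈ 14.3 cfs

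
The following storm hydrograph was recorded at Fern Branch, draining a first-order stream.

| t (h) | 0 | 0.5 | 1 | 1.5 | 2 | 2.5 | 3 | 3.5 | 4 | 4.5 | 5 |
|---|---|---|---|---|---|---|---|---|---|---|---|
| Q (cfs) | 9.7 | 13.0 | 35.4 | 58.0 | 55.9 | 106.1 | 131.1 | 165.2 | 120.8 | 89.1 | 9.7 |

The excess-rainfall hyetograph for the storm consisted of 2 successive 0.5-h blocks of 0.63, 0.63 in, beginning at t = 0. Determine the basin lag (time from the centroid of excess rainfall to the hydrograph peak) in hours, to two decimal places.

Centroid of excess rainfall: t_c = Σ P_i·t̄_i / ΣP_i = 0.5000 h (block centres at 0.25, 0.75 h).
Hydrograph peak occurs at t = 3.5 h, so basin lag t_L = 3.5 − 0.5000 = 3.00 h.

t_L ≈ 3.00 h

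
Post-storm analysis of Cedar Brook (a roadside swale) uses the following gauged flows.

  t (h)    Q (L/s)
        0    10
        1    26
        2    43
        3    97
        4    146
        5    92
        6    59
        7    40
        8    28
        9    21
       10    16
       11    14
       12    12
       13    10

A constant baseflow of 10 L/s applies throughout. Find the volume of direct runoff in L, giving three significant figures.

V ≈ 1.71 × 10^6 L

Direct-runoff ordinates (Q − Q_b): 0.0, 16.0, 33.0, 87.0, 136.0, 82.0, 49.0, 30.0, 18.0, 11.0, 6.0, 4.0, 2.0, 0.0 L/s.
ΣQ_DR = 474.0 L/s.
With Δt = 1 h = 3600 s, V = ΣQ_DR · Δt = 474.0 × 3600 = 1.71 × 10^6 L.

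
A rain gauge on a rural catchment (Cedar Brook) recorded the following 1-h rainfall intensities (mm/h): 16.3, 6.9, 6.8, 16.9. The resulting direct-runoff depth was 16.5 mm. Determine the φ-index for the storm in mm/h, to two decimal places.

Only the 2 blocks with intensity above φ contribute runoff: 16.3, 16.9 mm/h.
Σ(I−φ)·Δt = d  ⇒  (16.3+16.9 − 2φ)·1 = 16.5
φ = (33.20 − 16.5/1) / 2 = 8.35 mm/h.

φ ≈ 8.35 mm/h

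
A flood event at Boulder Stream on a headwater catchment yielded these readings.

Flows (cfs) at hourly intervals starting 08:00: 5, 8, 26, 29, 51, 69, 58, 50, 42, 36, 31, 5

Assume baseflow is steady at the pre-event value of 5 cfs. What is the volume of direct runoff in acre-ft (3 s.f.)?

V ≈ 28.9 acre-ft

Direct-runoff ordinates (Q − Q_b): 0.0, 3.0, 21.0, 24.0, 46.0, 64.0, 53.0, 45.0, 37.0, 31.0, 26.0, 0.0 cfs.
ΣQ_DR = 350.0 cfs.
With Δt = 1 h = 3600 s, V = ΣQ_DR · Δt = 350.0 × 3600 = 1.26 × 10^6 ft³ = 28.9 acre-ft.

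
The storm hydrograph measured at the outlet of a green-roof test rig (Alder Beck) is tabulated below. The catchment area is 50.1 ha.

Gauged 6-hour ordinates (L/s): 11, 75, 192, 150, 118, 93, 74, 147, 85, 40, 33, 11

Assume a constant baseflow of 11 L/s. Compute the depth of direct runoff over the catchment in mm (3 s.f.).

Direct runoff: 0.0, 64.0, 181.0, 139.0, 107.0, 82.0, 63.0, 136.0, 74.0, 29.0, 22.0, 0.0 L/s; ΣQ_DR = 897.0 L/s.
V = ΣQ_DR · Δt = 897.0 × 21600 s = 1.938 × 10^7 L.
Over A = 50.1 ha, depth = V / A = 38.7 mm.

d ≈ 38.7 mm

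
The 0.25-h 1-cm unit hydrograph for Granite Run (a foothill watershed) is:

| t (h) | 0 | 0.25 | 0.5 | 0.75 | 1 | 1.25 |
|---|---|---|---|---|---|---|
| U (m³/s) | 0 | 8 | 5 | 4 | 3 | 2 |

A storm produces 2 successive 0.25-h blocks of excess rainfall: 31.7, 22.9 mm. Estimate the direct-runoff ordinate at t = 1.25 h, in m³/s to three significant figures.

By discrete convolution, Q_j = Σ (P_i / 10 mm) · U_{j−i}.
At t = 1.25 h (j=5): Q = (31.7/10)·2 + (22.9/10)·3 = 13.2 m³/s.

Q ≈ 13.2 m³/s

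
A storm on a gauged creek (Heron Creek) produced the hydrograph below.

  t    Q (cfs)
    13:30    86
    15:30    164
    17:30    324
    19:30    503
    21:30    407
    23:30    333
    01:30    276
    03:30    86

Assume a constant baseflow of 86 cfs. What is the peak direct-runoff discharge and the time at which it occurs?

Q_p = 417.0 cfs at t = 19:30

Subtracting baseflow gives direct-runoff ordinates: 0.0, 78.0, 238.0, 417.0, 321.0, 247.0, 190.0, 0.0 cfs.
The maximum is 417.0 cfs, occurring at the reading for t = 19:30.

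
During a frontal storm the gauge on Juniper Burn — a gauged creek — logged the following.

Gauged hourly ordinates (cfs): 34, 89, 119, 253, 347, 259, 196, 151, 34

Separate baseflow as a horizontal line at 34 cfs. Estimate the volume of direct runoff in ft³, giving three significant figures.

V ≈ 4.23 × 10^6 ft³

Direct-runoff ordinates (Q − Q_b): 0.0, 55.0, 85.0, 219.0, 313.0, 225.0, 162.0, 117.0, 0.0 cfs.
ΣQ_DR = 1176 cfs.
With Δt = 1 h = 3600 s, V = ΣQ_DR · Δt = 1176 × 3600 = 4.23 × 10^6 ft³.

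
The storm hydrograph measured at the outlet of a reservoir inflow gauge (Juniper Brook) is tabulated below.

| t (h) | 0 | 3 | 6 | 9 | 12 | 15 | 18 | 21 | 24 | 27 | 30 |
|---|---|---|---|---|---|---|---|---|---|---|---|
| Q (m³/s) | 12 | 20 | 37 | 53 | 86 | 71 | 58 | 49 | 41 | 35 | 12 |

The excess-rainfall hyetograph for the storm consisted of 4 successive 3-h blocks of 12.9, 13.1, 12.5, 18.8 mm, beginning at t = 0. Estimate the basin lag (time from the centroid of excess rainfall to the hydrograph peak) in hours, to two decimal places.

t_L ≈ 5.55 h

Centroid of excess rainfall: t_c = Σ P_i·t̄_i / ΣP_i = 6.4476 h (block centres at 1.5, 4.5, 7.5, 10.5 h).
Hydrograph peak occurs at t = 12 h, so basin lag t_L = 12 − 6.4476 = 5.55 h.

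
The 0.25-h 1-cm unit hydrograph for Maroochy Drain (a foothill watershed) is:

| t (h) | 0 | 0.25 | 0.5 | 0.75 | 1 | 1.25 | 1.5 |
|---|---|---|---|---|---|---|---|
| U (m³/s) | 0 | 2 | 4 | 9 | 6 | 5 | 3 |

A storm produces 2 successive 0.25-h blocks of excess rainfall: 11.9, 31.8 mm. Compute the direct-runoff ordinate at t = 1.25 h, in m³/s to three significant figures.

By discrete convolution, Q_j = Σ (P_i / 10 mm) · U_{j−i}.
At t = 1.25 h (j=5): Q = (11.9/10)·5 + (31.8/10)·6 = 25.0 m³/s.

Q ≈ 25.0 m³/s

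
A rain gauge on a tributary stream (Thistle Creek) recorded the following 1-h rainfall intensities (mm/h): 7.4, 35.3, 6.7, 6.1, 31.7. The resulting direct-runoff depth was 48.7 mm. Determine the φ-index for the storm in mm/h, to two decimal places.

Only the 2 blocks with intensity above φ contribute runoff: 35.3, 31.7 mm/h.
Σ(I−φ)·Δt = d  ⇒  (35.3+31.7 − 2φ)·1 = 48.7
φ = (67.00 − 48.7/1) / 2 = 9.15 mm/h.

φ ≈ 9.15 mm/h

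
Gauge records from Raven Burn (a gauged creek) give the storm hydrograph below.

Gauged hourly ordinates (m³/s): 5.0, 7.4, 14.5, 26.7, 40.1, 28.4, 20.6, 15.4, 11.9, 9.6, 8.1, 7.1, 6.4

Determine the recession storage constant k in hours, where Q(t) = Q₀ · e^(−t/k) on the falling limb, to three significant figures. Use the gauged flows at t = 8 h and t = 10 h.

On the falling limb, Q drops from 11.9 to 8.1 m³/s between t = 8 h and t = 10 h (Δt = 2 h).
k = −Δt / ln(Q₂/Q₁) = −2 / ln(8.1/11.9) = 5.20 h.

k ≈ 5.20 h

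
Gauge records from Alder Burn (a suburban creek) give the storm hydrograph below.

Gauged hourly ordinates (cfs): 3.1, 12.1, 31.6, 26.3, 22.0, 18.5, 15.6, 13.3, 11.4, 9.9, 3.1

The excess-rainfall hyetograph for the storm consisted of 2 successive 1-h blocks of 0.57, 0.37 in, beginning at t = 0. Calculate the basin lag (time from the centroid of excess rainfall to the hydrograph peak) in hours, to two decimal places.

Centroid of excess rainfall: t_c = Σ P_i·t̄_i / ΣP_i = 0.8936 h (block centres at 0.5, 1.5 h).
Hydrograph peak occurs at t = 2 h, so basin lag t_L = 2 − 0.8936 = 1.11 h.

t_L ≈ 1.11 h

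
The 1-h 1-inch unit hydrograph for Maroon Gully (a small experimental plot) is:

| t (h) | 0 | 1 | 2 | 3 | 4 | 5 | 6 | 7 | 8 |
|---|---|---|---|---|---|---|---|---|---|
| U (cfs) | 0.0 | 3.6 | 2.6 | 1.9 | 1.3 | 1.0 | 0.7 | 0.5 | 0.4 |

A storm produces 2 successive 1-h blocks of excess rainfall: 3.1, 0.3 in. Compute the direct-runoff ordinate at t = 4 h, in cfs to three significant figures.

Q ≈ 4.60 cfs

By discrete convolution, Q_j = Σ (P_i / 1 in) · U_{j−i}.
At t = 4 h (j=4): Q = (3.1/1)·1.3 + (0.3/1)·1.9 = 4.60 cfs.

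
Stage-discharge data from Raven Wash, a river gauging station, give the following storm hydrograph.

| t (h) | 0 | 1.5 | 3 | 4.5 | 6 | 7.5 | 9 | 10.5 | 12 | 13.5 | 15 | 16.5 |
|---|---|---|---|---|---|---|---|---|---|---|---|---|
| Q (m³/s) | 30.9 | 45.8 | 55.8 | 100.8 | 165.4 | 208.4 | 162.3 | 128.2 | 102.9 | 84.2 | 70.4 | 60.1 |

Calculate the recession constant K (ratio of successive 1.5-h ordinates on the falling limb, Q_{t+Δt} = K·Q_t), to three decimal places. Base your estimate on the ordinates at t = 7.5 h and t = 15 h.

K ≈ 0.805

Using the recession-limb readings at t = 7.5 h and t = 15 h: Q falls from 208.4 to 70.4 m³/s over 5 intervals.
K = (Q₂/Q₁)^(1/5) = (70.4/208.4)^(1/5) = 0.805.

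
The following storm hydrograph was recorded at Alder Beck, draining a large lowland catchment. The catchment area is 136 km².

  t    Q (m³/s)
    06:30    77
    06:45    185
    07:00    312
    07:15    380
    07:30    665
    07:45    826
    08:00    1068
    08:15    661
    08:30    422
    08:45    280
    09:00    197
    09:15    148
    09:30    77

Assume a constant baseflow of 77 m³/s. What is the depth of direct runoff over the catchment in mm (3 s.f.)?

d ≈ 28.4 mm

Direct runoff: 0.0, 108.0, 235.0, 303.0, 588.0, 749.0, 991.0, 584.0, 345.0, 203.0, 120.0, 71.0, 0.0 m³/s; ΣQ_DR = 4297 m³/s.
V = ΣQ_DR · Δt = 4297 × 900 s = 3.867 × 10^6 m³.
Over A = 136 km², depth = V / A = 28.4 mm.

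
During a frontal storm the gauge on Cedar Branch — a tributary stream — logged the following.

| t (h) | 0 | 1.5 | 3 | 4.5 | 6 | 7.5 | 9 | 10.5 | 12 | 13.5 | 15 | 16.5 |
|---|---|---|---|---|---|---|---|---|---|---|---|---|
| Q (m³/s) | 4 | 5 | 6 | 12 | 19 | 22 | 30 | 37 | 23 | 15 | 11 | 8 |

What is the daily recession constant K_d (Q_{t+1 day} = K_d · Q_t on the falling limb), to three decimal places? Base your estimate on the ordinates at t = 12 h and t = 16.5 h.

K_d ≈ 0.004

Between t = 12 h and t = 16.5 h the flow falls from 23 to 8 m³/s over 3×1.5 h = 4.5 h.
Per-interval ratio K = (8/23)^(1/3) = 0.7033; K_d = K^(24/1.5) = 0.004.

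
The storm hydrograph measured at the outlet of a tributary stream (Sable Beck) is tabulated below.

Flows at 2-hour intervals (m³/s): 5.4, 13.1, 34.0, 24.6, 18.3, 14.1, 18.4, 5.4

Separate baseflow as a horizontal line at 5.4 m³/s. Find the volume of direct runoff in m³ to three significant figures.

Direct-runoff ordinates (Q − Q_b): 0.0, 7.7, 28.6, 19.2, 12.9, 8.7, 13.0, 0.0 m³/s.
ΣQ_DR = 90.10 m³/s.
With Δt = 2 h = 7200 s, V = ΣQ_DR · Δt = 90.10 × 7200 = 6.49 × 10^5 m³.

V ≈ 6.49 × 10^5 m³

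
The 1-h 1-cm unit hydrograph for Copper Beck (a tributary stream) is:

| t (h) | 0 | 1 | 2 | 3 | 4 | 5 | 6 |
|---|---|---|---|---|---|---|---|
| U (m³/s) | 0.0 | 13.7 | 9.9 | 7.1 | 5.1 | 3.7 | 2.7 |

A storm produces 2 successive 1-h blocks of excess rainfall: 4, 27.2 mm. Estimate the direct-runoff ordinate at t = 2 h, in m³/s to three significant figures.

Q ≈ 41.2 m³/s

By discrete convolution, Q_j = Σ (P_i / 10 mm) · U_{j−i}.
At t = 2 h (j=2): Q = (4/10)·9.9 + (27.2/10)·13.7 = 41.2 m³/s.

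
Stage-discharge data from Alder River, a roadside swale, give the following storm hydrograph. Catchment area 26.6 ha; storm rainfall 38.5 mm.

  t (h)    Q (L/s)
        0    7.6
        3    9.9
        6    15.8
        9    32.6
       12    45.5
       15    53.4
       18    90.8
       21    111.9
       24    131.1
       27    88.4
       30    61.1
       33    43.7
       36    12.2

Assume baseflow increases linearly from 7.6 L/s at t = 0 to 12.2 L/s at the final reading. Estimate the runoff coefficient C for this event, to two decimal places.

C ≈ 0.61

ΣQ_DR = 575.3 L/s; V = ΣQ_DR·Δt = 6.213 × 10^6 L.
Runoff depth d = V / A = 23.36 mm.
C = d / P = 23.36 / 38.5 = 0.61.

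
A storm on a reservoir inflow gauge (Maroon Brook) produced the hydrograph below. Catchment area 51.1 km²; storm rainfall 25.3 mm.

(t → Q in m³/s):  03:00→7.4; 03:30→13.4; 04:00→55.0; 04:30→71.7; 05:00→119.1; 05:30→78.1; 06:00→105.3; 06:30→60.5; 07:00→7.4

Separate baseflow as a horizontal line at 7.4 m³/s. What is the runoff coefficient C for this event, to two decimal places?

ΣQ_DR = 451.3 m³/s; V = ΣQ_DR·Δt = 8.123 × 10^5 m³.
Runoff depth d = V / A = 15.90 mm.
C = d / P = 15.90 / 25.3 = 0.63.

C ≈ 0.63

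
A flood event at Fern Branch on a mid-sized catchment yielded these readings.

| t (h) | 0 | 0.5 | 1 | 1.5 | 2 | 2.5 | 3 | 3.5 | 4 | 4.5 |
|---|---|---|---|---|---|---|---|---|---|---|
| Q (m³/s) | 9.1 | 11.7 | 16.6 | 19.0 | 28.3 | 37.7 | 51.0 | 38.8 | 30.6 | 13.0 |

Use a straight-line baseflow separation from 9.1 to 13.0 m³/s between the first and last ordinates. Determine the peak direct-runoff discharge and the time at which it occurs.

Q_p = 39.30 m³/s at t = 3 h

Subtracting baseflow gives direct-runoff ordinates: 0.00, 2.17, 6.63, 8.60, 17.47, 26.43, 39.30, 26.67, 18.03, 0.00 m³/s.
The maximum is 39.30 m³/s, occurring at the reading for t = 3 h.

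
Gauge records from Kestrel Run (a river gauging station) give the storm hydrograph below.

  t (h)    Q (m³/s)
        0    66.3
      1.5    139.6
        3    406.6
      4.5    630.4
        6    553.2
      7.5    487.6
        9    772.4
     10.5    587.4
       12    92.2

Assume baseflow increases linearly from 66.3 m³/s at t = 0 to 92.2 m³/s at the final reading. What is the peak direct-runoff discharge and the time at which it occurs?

Q_p = 686.67 m³/s at t = 9 h

Subtracting baseflow gives direct-runoff ordinates: 0.00, 70.06, 333.82, 554.39, 473.95, 405.11, 686.67, 498.44, 0.00 m³/s.
The maximum is 686.67 m³/s, occurring at the reading for t = 9 h.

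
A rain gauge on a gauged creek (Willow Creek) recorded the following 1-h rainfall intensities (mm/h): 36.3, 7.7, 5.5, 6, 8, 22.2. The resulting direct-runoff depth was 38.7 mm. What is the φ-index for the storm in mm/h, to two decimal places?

φ ≈ 9.90 mm/h

Only the 2 blocks with intensity above φ contribute runoff: 36.3, 22.2 mm/h.
Σ(I−φ)·Δt = d  ⇒  (36.3+22.2 − 2φ)·1 = 38.7
φ = (58.50 − 38.7/1) / 2 = 9.90 mm/h.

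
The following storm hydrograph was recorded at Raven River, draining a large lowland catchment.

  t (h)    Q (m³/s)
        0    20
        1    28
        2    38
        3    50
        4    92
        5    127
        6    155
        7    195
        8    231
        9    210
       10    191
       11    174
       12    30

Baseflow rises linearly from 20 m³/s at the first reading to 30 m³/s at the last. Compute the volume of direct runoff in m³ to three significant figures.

Direct-runoff ordinates (Q − Q_b): 0.00, 7.17, 16.33, 27.50, 68.67, 102.83, 130.00, 169.17, 204.33, 182.50, 162.67, 144.83, 0.00 m³/s.
ΣQ_DR = 1216 m³/s.
With Δt = 1 h = 3600 s, V = ΣQ_DR · Δt = 1216 × 3600 = 4.38 × 10^6 m³.

V ≈ 4.38 × 10^6 m³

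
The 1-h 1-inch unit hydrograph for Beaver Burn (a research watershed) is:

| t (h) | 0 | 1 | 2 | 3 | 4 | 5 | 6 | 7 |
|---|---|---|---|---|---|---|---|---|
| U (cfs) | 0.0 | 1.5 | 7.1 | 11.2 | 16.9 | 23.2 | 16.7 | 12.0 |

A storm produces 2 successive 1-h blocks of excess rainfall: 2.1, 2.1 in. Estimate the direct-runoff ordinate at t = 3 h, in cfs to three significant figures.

By discrete convolution, Q_j = Σ (P_i / 1 in) · U_{j−i}.
At t = 3 h (j=3): Q = (2.1/1)·11.2 + (2.1/1)·7.1 = 38.4 cfs.

Q ≈ 38.4 cfs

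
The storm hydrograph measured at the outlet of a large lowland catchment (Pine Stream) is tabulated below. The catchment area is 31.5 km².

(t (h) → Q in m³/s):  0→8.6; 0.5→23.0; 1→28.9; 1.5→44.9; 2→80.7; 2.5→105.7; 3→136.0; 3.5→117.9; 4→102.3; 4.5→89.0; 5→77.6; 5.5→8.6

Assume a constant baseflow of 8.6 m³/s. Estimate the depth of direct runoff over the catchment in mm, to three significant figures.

Direct runoff: 0.0, 14.4, 20.3, 36.3, 72.1, 97.1, 127.4, 109.3, 93.7, 80.4, 69.0, 0.0 m³/s; ΣQ_DR = 720.0 m³/s.
V = ΣQ_DR · Δt = 720.0 × 1800 s = 1.296 × 10^6 m³.
Over A = 31.5 km², depth = V / A = 41.1 mm.

d ≈ 41.1 mm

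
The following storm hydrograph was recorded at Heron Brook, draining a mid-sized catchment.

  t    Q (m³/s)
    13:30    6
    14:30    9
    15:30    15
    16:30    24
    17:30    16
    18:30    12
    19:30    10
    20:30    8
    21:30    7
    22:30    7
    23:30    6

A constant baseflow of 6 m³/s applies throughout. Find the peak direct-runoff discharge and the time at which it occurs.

Subtracting baseflow gives direct-runoff ordinates: 0.0, 3.0, 9.0, 18.0, 10.0, 6.0, 4.0, 2.0, 1.0, 1.0, 0.0 m³/s.
The maximum is 18.0 m³/s, occurring at the reading for t = 16:30.

Q_p = 18.0 m³/s at t = 16:30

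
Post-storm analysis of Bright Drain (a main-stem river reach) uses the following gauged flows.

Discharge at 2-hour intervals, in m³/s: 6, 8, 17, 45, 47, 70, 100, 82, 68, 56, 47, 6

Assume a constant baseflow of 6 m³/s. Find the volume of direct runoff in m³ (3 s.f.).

V ≈ 3.46 × 10^6 m³

Direct-runoff ordinates (Q − Q_b): 0.0, 2.0, 11.0, 39.0, 41.0, 64.0, 94.0, 76.0, 62.0, 50.0, 41.0, 0.0 m³/s.
ΣQ_DR = 480.0 m³/s.
With Δt = 2 h = 7200 s, V = ΣQ_DR · Δt = 480.0 × 7200 = 3.46 × 10^6 m³.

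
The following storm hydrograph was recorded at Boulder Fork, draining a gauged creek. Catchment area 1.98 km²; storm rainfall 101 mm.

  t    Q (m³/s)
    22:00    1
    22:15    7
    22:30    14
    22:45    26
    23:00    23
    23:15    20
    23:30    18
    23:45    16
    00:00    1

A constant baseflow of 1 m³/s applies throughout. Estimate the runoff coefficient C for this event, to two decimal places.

C ≈ 0.53

ΣQ_DR = 117.0 m³/s; V = ΣQ_DR·Δt = 1.053 × 10^5 m³.
Runoff depth d = V / A = 53.18 mm.
C = d / P = 53.18 / 101 = 0.53.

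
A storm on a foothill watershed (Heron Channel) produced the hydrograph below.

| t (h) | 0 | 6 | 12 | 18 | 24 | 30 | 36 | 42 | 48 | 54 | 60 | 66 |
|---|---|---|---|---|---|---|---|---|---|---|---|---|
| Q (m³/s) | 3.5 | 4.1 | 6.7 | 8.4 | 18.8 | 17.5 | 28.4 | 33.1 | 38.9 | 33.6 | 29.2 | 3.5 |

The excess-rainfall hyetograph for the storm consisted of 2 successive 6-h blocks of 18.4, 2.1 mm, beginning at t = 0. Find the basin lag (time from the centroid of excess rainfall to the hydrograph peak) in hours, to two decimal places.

t_L ≈ 44.39 h

Centroid of excess rainfall: t_c = Σ P_i·t̄_i / ΣP_i = 3.6146 h (block centres at 3, 9 h).
Hydrograph peak occurs at t = 48 h, so basin lag t_L = 48 − 3.6146 = 44.39 h.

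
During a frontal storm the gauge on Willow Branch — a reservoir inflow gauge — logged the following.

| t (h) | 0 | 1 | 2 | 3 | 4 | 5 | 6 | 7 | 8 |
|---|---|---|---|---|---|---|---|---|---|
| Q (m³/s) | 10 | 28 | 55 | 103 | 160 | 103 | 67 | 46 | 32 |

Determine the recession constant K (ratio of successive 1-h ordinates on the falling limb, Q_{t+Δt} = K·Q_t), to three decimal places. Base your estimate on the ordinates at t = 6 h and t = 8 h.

K ≈ 0.691

Using the recession-limb readings at t = 6 h and t = 8 h: Q falls from 67 to 32 m³/s over 2 intervals.
K = (Q₂/Q₁)^(1/2) = (32/67)^(1/2) = 0.691.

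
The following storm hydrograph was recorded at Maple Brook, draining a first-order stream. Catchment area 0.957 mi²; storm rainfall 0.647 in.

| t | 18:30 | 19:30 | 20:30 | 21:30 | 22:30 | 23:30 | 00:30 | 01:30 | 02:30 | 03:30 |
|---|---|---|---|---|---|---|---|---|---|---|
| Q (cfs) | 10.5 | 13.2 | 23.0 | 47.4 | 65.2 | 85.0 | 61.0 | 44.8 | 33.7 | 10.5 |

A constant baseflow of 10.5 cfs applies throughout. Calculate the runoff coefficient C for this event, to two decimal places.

ΣQ_DR = 289.3 cfs; V = ΣQ_DR·Δt = 1.041 × 10^6 ft³.
Runoff depth d = V / A = 0.4684 in.
C = d / P = 0.4684 / 0.647 = 0.72.

C ≈ 0.72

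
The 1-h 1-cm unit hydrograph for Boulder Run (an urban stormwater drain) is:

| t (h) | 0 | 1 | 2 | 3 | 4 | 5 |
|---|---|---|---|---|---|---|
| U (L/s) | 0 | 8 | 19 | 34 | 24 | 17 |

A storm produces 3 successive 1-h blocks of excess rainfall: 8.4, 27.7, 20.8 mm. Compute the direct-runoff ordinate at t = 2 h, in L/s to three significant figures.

By discrete convolution, Q_j = Σ (P_i / 10 mm) · U_{j−i}.
At t = 2 h (j=2): Q = (8.4/10)·19 + (27.7/10)·8 + (20.8/10)·0 = 38.1 L/s.

Q ≈ 38.1 L/s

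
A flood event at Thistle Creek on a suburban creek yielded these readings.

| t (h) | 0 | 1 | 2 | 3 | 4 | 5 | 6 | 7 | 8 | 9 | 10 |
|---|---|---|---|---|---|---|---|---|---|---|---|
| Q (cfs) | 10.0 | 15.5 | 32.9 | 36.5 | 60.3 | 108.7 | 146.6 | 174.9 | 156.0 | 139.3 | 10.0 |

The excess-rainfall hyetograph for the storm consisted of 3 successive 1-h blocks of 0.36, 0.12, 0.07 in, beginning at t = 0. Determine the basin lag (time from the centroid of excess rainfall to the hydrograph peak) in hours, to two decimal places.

Centroid of excess rainfall: t_c = Σ P_i·t̄_i / ΣP_i = 0.9727 h (block centres at 0.5, 1.5, 2.5 h).
Hydrograph peak occurs at t = 7 h, so basin lag t_L = 7 − 0.9727 = 6.03 h.

t_L ≈ 6.03 h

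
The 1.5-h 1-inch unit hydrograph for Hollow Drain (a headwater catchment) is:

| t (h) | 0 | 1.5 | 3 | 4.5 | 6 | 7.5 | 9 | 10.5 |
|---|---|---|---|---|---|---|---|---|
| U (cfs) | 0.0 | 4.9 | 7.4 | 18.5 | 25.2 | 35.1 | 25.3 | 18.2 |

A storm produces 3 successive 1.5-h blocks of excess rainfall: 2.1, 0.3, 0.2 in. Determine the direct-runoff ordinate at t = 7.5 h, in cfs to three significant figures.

Q ≈ 85.0 cfs

By discrete convolution, Q_j = Σ (P_i / 1 in) · U_{j−i}.
At t = 7.5 h (j=5): Q = (2.1/1)·35.1 + (0.3/1)·25.2 + (0.2/1)·18.5 = 85.0 cfs.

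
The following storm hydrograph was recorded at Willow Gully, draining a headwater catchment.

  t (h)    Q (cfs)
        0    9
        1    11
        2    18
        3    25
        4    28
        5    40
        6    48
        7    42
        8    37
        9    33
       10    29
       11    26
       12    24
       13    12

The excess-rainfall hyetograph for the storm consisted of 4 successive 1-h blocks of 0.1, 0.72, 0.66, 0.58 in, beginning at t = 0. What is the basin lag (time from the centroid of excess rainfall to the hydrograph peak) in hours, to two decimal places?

t_L ≈ 3.67 h

Centroid of excess rainfall: t_c = Σ P_i·t̄_i / ΣP_i = 2.3350 h (block centres at 0.5, 1.5, 2.5, 3.5 h).
Hydrograph peak occurs at t = 6 h, so basin lag t_L = 6 − 2.3350 = 3.67 h.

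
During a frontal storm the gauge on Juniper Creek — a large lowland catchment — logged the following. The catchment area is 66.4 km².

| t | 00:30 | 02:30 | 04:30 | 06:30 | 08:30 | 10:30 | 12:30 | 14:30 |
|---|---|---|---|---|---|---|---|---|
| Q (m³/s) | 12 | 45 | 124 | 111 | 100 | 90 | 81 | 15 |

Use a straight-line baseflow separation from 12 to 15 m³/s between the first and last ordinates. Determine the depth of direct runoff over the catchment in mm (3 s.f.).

Direct runoff: 0.00, 32.57, 111.14, 97.71, 86.29, 75.86, 66.43, 0.00 m³/s; ΣQ_DR = 470.0 m³/s.
V = ΣQ_DR · Δt = 470.0 × 7200 s = 3.384 × 10^6 m³.
Over A = 66.4 km², depth = V / A = 51.0 mm.

d ≈ 51.0 mm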